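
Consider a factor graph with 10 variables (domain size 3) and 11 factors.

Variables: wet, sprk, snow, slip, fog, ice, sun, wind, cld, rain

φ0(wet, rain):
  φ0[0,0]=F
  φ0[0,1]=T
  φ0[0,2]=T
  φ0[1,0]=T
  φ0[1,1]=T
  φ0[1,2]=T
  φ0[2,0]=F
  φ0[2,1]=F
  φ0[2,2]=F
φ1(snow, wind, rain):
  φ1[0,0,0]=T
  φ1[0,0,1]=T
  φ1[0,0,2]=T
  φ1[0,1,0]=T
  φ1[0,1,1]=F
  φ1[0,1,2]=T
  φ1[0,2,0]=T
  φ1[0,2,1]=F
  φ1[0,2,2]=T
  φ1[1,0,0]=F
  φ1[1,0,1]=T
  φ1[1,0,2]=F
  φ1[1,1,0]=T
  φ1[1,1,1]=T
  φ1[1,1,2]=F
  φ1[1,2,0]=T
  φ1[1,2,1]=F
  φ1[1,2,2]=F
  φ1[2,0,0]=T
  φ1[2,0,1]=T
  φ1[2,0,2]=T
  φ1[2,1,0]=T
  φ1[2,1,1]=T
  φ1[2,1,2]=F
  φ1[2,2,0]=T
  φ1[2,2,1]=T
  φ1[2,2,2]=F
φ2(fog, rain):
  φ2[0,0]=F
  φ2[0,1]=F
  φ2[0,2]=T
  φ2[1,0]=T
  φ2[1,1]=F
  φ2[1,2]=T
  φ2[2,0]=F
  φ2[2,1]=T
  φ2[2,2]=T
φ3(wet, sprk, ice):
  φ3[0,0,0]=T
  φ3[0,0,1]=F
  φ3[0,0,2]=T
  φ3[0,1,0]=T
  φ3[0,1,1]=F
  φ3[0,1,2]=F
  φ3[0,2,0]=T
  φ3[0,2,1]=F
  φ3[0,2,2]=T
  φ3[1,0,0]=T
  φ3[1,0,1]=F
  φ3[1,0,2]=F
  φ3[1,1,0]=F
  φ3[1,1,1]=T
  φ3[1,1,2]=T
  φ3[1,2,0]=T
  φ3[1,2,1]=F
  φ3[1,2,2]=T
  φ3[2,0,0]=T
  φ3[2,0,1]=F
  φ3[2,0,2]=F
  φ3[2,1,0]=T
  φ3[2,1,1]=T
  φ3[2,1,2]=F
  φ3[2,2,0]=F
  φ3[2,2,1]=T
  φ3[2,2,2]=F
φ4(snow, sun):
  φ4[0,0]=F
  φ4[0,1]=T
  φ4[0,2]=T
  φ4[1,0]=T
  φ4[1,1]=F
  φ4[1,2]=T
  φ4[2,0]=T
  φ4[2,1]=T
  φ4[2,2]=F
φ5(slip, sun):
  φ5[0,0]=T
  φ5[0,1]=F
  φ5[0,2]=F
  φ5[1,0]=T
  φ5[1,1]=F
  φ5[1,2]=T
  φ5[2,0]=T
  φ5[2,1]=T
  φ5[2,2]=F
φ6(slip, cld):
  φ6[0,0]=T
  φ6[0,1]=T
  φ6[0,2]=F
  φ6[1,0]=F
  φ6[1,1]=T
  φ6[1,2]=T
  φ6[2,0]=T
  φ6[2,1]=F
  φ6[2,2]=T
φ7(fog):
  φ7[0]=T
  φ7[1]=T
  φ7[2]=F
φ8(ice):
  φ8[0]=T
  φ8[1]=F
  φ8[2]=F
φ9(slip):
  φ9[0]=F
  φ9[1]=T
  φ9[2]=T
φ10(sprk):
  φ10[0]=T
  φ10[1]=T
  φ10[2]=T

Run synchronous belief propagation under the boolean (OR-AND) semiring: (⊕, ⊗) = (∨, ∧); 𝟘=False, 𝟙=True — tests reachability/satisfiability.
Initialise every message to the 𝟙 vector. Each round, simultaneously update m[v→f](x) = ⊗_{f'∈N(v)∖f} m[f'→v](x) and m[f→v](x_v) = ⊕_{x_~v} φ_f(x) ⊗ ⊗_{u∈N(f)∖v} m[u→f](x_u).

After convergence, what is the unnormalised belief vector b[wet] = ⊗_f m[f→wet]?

init: all messages = 𝟙 over 3 values
r1 m[φ0→wet] = [T, T, F]
r1 m[φ0→rain] = [T, T, T]
r1 m[φ1→snow] = [T, T, T]
r1 m[φ1→wind] = [T, T, T]
r1 m[φ1→rain] = [T, T, T]
r1 m[φ2→fog] = [T, T, T]
r1 m[φ2→rain] = [T, T, T]
r1 m[φ3→wet] = [T, T, T]
r1 m[φ3→sprk] = [T, T, T]
r1 m[φ3→ice] = [T, T, T]
r1 m[φ4→snow] = [T, T, T]
r1 m[φ4→sun] = [T, T, T]
r1 m[φ5→slip] = [T, T, T]
r1 m[φ5→sun] = [T, T, T]
r1 m[φ6→slip] = [T, T, T]
r1 m[φ6→cld] = [T, T, T]
r1 m[φ7→fog] = [T, T, F]
r1 m[φ8→ice] = [T, F, F]
r1 m[φ9→slip] = [F, T, T]
r1 m[φ10→sprk] = [T, T, T]
r1 m[wet→φ0] = [T, T, T]
r1 m[wet→φ3] = [T, T, T]
r1 m[sprk→φ3] = [T, T, T]
r1 m[sprk→φ10] = [T, T, T]
r1 m[snow→φ1] = [T, T, T]
r1 m[snow→φ4] = [T, T, T]
r1 m[slip→φ5] = [T, T, T]
r1 m[slip→φ6] = [T, T, T]
r1 m[slip→φ9] = [T, T, T]
r1 m[fog→φ2] = [T, T, T]
r1 m[fog→φ7] = [T, T, T]
r1 m[ice→φ3] = [T, T, T]
r1 m[ice→φ8] = [T, T, T]
r1 m[sun→φ4] = [T, T, T]
r1 m[sun→φ5] = [T, T, T]
r1 m[wind→φ1] = [T, T, T]
r1 m[cld→φ6] = [T, T, T]
r1 m[rain→φ0] = [T, T, T]
r1 m[rain→φ1] = [T, T, T]
r1 m[rain→φ2] = [T, T, T]
r2 m[φ0→wet] = [T, T, F]
r2 m[φ0→rain] = [T, T, T]
r2 m[φ1→snow] = [T, T, T]
r2 m[φ1→wind] = [T, T, T]
r2 m[φ1→rain] = [T, T, T]
r2 m[φ2→fog] = [T, T, T]
r2 m[φ2→rain] = [T, T, T]
r2 m[φ3→wet] = [T, T, T]
r2 m[φ3→sprk] = [T, T, T]
r2 m[φ3→ice] = [T, T, T]
r2 m[φ4→snow] = [T, T, T]
r2 m[φ4→sun] = [T, T, T]
r2 m[φ5→slip] = [T, T, T]
r2 m[φ5→sun] = [T, T, T]
r2 m[φ6→slip] = [T, T, T]
r2 m[φ6→cld] = [T, T, T]
r2 m[φ7→fog] = [T, T, F]
r2 m[φ8→ice] = [T, F, F]
r2 m[φ9→slip] = [F, T, T]
r2 m[φ10→sprk] = [T, T, T]
r2 m[wet→φ0] = [T, T, T]
r2 m[wet→φ3] = [T, T, F]
r2 m[sprk→φ3] = [T, T, T]
r2 m[sprk→φ10] = [T, T, T]
r2 m[snow→φ1] = [T, T, T]
r2 m[snow→φ4] = [T, T, T]
r2 m[slip→φ5] = [F, T, T]
r2 m[slip→φ6] = [F, T, T]
r2 m[slip→φ9] = [T, T, T]
r2 m[fog→φ2] = [T, T, F]
r2 m[fog→φ7] = [T, T, T]
r2 m[ice→φ3] = [T, F, F]
r2 m[ice→φ8] = [T, T, T]
r2 m[sun→φ4] = [T, T, T]
r2 m[sun→φ5] = [T, T, T]
r2 m[wind→φ1] = [T, T, T]
r2 m[cld→φ6] = [T, T, T]
r2 m[rain→φ0] = [T, T, T]
r2 m[rain→φ1] = [T, T, T]
r2 m[rain→φ2] = [T, T, T]
r3 m[φ0→wet] = [T, T, F]
r3 m[φ0→rain] = [T, T, T]
r3 m[φ1→snow] = [T, T, T]
r3 m[φ1→wind] = [T, T, T]
r3 m[φ1→rain] = [T, T, T]
r3 m[φ2→fog] = [T, T, T]
r3 m[φ2→rain] = [T, F, T]
r3 m[φ3→wet] = [T, T, T]
r3 m[φ3→sprk] = [T, T, T]
r3 m[φ3→ice] = [T, T, T]
r3 m[φ4→snow] = [T, T, T]
r3 m[φ4→sun] = [T, T, T]
r3 m[φ5→slip] = [T, T, T]
r3 m[φ5→sun] = [T, T, T]
r3 m[φ6→slip] = [T, T, T]
r3 m[φ6→cld] = [T, T, T]
r3 m[φ7→fog] = [T, T, F]
r3 m[φ8→ice] = [T, F, F]
r3 m[φ9→slip] = [F, T, T]
r3 m[φ10→sprk] = [T, T, T]
r3 m[wet→φ0] = [T, T, T]
r3 m[wet→φ3] = [T, T, F]
r3 m[sprk→φ3] = [T, T, T]
r3 m[sprk→φ10] = [T, T, T]
r3 m[snow→φ1] = [T, T, T]
r3 m[snow→φ4] = [T, T, T]
r3 m[slip→φ5] = [F, T, T]
r3 m[slip→φ6] = [F, T, T]
r3 m[slip→φ9] = [T, T, T]
r3 m[fog→φ2] = [T, T, F]
r3 m[fog→φ7] = [T, T, T]
r3 m[ice→φ3] = [T, F, F]
r3 m[ice→φ8] = [T, T, T]
r3 m[sun→φ4] = [T, T, T]
r3 m[sun→φ5] = [T, T, T]
r3 m[wind→φ1] = [T, T, T]
r3 m[cld→φ6] = [T, T, T]
r3 m[rain→φ0] = [T, T, T]
r3 m[rain→φ1] = [T, T, T]
r3 m[rain→φ2] = [T, T, T]
r4 m[φ0→wet] = [T, T, F]
r4 m[φ0→rain] = [T, T, T]
r4 m[φ1→snow] = [T, T, T]
r4 m[φ1→wind] = [T, T, T]
r4 m[φ1→rain] = [T, T, T]
r4 m[φ2→fog] = [T, T, T]
r4 m[φ2→rain] = [T, F, T]
r4 m[φ3→wet] = [T, T, T]
r4 m[φ3→sprk] = [T, T, T]
r4 m[φ3→ice] = [T, T, T]
r4 m[φ4→snow] = [T, T, T]
r4 m[φ4→sun] = [T, T, T]
r4 m[φ5→slip] = [T, T, T]
r4 m[φ5→sun] = [T, T, T]
r4 m[φ6→slip] = [T, T, T]
r4 m[φ6→cld] = [T, T, T]
r4 m[φ7→fog] = [T, T, F]
r4 m[φ8→ice] = [T, F, F]
r4 m[φ9→slip] = [F, T, T]
r4 m[φ10→sprk] = [T, T, T]
r4 m[wet→φ0] = [T, T, T]
r4 m[wet→φ3] = [T, T, F]
r4 m[sprk→φ3] = [T, T, T]
r4 m[sprk→φ10] = [T, T, T]
r4 m[snow→φ1] = [T, T, T]
r4 m[snow→φ4] = [T, T, T]
r4 m[slip→φ5] = [F, T, T]
r4 m[slip→φ6] = [F, T, T]
r4 m[slip→φ9] = [T, T, T]
r4 m[fog→φ2] = [T, T, F]
r4 m[fog→φ7] = [T, T, T]
r4 m[ice→φ3] = [T, F, F]
r4 m[ice→φ8] = [T, T, T]
r4 m[sun→φ4] = [T, T, T]
r4 m[sun→φ5] = [T, T, T]
r4 m[wind→φ1] = [T, T, T]
r4 m[cld→φ6] = [T, T, T]
r4 m[rain→φ0] = [T, F, T]
r4 m[rain→φ1] = [T, F, T]
r4 m[rain→φ2] = [T, T, T]
r5 m[φ0→wet] = [T, T, F]
r5 m[φ0→rain] = [T, T, T]
r5 m[φ1→snow] = [T, T, T]
r5 m[φ1→wind] = [T, T, T]
r5 m[φ1→rain] = [T, T, T]
r5 m[φ2→fog] = [T, T, T]
r5 m[φ2→rain] = [T, F, T]
r5 m[φ3→wet] = [T, T, T]
r5 m[φ3→sprk] = [T, T, T]
r5 m[φ3→ice] = [T, T, T]
r5 m[φ4→snow] = [T, T, T]
r5 m[φ4→sun] = [T, T, T]
r5 m[φ5→slip] = [T, T, T]
r5 m[φ5→sun] = [T, T, T]
r5 m[φ6→slip] = [T, T, T]
r5 m[φ6→cld] = [T, T, T]
r5 m[φ7→fog] = [T, T, F]
r5 m[φ8→ice] = [T, F, F]
r5 m[φ9→slip] = [F, T, T]
r5 m[φ10→sprk] = [T, T, T]
r5 m[wet→φ0] = [T, T, T]
r5 m[wet→φ3] = [T, T, F]
r5 m[sprk→φ3] = [T, T, T]
r5 m[sprk→φ10] = [T, T, T]
r5 m[snow→φ1] = [T, T, T]
r5 m[snow→φ4] = [T, T, T]
r5 m[slip→φ5] = [F, T, T]
r5 m[slip→φ6] = [F, T, T]
r5 m[slip→φ9] = [T, T, T]
r5 m[fog→φ2] = [T, T, F]
r5 m[fog→φ7] = [T, T, T]
r5 m[ice→φ3] = [T, F, F]
r5 m[ice→φ8] = [T, T, T]
r5 m[sun→φ4] = [T, T, T]
r5 m[sun→φ5] = [T, T, T]
r5 m[wind→φ1] = [T, T, T]
r5 m[cld→φ6] = [T, T, T]
r5 m[rain→φ0] = [T, F, T]
r5 m[rain→φ1] = [T, F, T]
r5 m[rain→φ2] = [T, T, T]
fixed point reached at round 5
b[wet] = ⊗ incoming = [T, T, F]

b[wet] = [T, T, F]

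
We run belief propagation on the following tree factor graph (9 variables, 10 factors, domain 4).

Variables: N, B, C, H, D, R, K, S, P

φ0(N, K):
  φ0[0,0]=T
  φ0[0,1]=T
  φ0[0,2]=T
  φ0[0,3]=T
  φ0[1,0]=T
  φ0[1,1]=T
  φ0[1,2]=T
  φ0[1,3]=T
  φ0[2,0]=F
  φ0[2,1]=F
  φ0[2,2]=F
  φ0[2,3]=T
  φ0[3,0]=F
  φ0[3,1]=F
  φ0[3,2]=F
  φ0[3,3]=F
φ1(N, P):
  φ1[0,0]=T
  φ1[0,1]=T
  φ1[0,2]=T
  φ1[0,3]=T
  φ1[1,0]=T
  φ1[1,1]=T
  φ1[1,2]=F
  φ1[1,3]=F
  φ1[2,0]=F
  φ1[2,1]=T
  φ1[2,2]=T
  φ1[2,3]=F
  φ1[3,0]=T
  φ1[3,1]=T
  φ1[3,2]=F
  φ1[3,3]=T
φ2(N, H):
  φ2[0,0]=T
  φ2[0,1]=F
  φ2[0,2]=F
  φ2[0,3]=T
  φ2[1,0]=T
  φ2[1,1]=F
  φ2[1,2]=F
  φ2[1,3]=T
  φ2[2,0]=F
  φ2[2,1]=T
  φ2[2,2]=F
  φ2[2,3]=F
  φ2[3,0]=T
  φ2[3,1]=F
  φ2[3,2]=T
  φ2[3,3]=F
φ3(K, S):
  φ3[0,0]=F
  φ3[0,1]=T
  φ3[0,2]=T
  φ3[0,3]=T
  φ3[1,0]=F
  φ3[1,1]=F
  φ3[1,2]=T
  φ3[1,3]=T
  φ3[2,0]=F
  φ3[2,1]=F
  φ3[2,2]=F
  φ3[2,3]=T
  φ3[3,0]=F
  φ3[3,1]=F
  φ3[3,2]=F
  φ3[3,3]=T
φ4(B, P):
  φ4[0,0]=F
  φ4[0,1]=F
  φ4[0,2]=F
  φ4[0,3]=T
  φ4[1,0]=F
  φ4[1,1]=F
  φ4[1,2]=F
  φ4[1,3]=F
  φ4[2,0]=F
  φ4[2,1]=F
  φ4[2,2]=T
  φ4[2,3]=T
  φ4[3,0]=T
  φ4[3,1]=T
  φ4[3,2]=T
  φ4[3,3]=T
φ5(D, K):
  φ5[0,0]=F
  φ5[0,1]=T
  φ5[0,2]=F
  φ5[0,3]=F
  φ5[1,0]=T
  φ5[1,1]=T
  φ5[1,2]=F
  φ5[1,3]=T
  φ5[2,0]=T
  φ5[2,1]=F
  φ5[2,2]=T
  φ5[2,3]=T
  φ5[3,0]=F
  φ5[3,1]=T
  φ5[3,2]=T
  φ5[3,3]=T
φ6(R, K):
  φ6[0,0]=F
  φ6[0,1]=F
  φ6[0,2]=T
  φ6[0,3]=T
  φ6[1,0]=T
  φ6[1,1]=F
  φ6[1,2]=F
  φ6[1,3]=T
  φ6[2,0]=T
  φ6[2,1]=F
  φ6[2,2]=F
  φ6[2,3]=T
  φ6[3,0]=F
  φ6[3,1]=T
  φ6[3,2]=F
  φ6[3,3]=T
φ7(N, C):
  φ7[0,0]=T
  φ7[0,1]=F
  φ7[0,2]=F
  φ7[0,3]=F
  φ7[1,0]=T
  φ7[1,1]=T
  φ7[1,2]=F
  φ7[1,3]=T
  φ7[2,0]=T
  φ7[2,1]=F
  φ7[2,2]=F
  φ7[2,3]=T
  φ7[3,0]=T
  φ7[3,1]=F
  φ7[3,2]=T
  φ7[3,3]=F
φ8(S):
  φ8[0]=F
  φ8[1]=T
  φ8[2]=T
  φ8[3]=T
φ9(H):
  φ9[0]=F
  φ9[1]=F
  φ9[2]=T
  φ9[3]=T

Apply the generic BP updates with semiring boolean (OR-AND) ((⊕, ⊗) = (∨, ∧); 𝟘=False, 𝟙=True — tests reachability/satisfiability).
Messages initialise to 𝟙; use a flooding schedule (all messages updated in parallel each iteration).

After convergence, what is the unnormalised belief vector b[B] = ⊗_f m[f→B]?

init: all messages = 𝟙 over 4 values
r1 m[φ0→N] = [T, T, T, F]
r1 m[φ0→K] = [T, T, T, T]
r1 m[φ1→N] = [T, T, T, T]
r1 m[φ1→P] = [T, T, T, T]
r1 m[φ2→N] = [T, T, T, T]
r1 m[φ2→H] = [T, T, T, T]
r1 m[φ3→K] = [T, T, T, T]
r1 m[φ3→S] = [F, T, T, T]
r1 m[φ4→B] = [T, F, T, T]
r1 m[φ4→P] = [T, T, T, T]
r1 m[φ5→D] = [T, T, T, T]
r1 m[φ5→K] = [T, T, T, T]
r1 m[φ6→R] = [T, T, T, T]
r1 m[φ6→K] = [T, T, T, T]
r1 m[φ7→N] = [T, T, T, T]
r1 m[φ7→C] = [T, T, T, T]
r1 m[φ8→S] = [F, T, T, T]
r1 m[φ9→H] = [F, F, T, T]
r1 m[N→φ0] = [T, T, T, T]
r1 m[N→φ1] = [T, T, T, T]
r1 m[N→φ2] = [T, T, T, T]
r1 m[N→φ7] = [T, T, T, T]
r1 m[B→φ4] = [T, T, T, T]
r1 m[C→φ7] = [T, T, T, T]
r1 m[H→φ2] = [T, T, T, T]
r1 m[H→φ9] = [T, T, T, T]
r1 m[D→φ5] = [T, T, T, T]
r1 m[R→φ6] = [T, T, T, T]
r1 m[K→φ0] = [T, T, T, T]
r1 m[K→φ3] = [T, T, T, T]
r1 m[K→φ5] = [T, T, T, T]
r1 m[K→φ6] = [T, T, T, T]
r1 m[S→φ3] = [T, T, T, T]
r1 m[S→φ8] = [T, T, T, T]
r1 m[P→φ1] = [T, T, T, T]
r1 m[P→φ4] = [T, T, T, T]
r2 m[φ0→N] = [T, T, T, F]
r2 m[φ0→K] = [T, T, T, T]
r2 m[φ1→N] = [T, T, T, T]
r2 m[φ1→P] = [T, T, T, T]
r2 m[φ2→N] = [T, T, T, T]
r2 m[φ2→H] = [T, T, T, T]
r2 m[φ3→K] = [T, T, T, T]
r2 m[φ3→S] = [F, T, T, T]
r2 m[φ4→B] = [T, F, T, T]
r2 m[φ4→P] = [T, T, T, T]
r2 m[φ5→D] = [T, T, T, T]
r2 m[φ5→K] = [T, T, T, T]
r2 m[φ6→R] = [T, T, T, T]
r2 m[φ6→K] = [T, T, T, T]
r2 m[φ7→N] = [T, T, T, T]
r2 m[φ7→C] = [T, T, T, T]
r2 m[φ8→S] = [F, T, T, T]
r2 m[φ9→H] = [F, F, T, T]
r2 m[N→φ0] = [T, T, T, T]
r2 m[N→φ1] = [T, T, T, F]
r2 m[N→φ2] = [T, T, T, F]
r2 m[N→φ7] = [T, T, T, F]
r2 m[B→φ4] = [T, T, T, T]
r2 m[C→φ7] = [T, T, T, T]
r2 m[H→φ2] = [F, F, T, T]
r2 m[H→φ9] = [T, T, T, T]
r2 m[D→φ5] = [T, T, T, T]
r2 m[R→φ6] = [T, T, T, T]
r2 m[K→φ0] = [T, T, T, T]
r2 m[K→φ3] = [T, T, T, T]
r2 m[K→φ5] = [T, T, T, T]
r2 m[K→φ6] = [T, T, T, T]
r2 m[S→φ3] = [F, T, T, T]
r2 m[S→φ8] = [F, T, T, T]
r2 m[P→φ1] = [T, T, T, T]
r2 m[P→φ4] = [T, T, T, T]
r3 m[φ0→N] = [T, T, T, F]
r3 m[φ0→K] = [T, T, T, T]
r3 m[φ1→N] = [T, T, T, T]
r3 m[φ1→P] = [T, T, T, T]
r3 m[φ2→N] = [T, T, F, T]
r3 m[φ2→H] = [T, T, F, T]
r3 m[φ3→K] = [T, T, T, T]
r3 m[φ3→S] = [F, T, T, T]
r3 m[φ4→B] = [T, F, T, T]
r3 m[φ4→P] = [T, T, T, T]
r3 m[φ5→D] = [T, T, T, T]
r3 m[φ5→K] = [T, T, T, T]
r3 m[φ6→R] = [T, T, T, T]
r3 m[φ6→K] = [T, T, T, T]
r3 m[φ7→N] = [T, T, T, T]
r3 m[φ7→C] = [T, T, F, T]
r3 m[φ8→S] = [F, T, T, T]
r3 m[φ9→H] = [F, F, T, T]
r3 m[N→φ0] = [T, T, T, T]
r3 m[N→φ1] = [T, T, T, F]
r3 m[N→φ2] = [T, T, T, F]
r3 m[N→φ7] = [T, T, T, F]
r3 m[B→φ4] = [T, T, T, T]
r3 m[C→φ7] = [T, T, T, T]
r3 m[H→φ2] = [F, F, T, T]
r3 m[H→φ9] = [T, T, T, T]
r3 m[D→φ5] = [T, T, T, T]
r3 m[R→φ6] = [T, T, T, T]
r3 m[K→φ0] = [T, T, T, T]
r3 m[K→φ3] = [T, T, T, T]
r3 m[K→φ5] = [T, T, T, T]
r3 m[K→φ6] = [T, T, T, T]
r3 m[S→φ3] = [F, T, T, T]
r3 m[S→φ8] = [F, T, T, T]
r3 m[P→φ1] = [T, T, T, T]
r3 m[P→φ4] = [T, T, T, T]
r4 m[φ0→N] = [T, T, T, F]
r4 m[φ0→K] = [T, T, T, T]
r4 m[φ1→N] = [T, T, T, T]
r4 m[φ1→P] = [T, T, T, T]
r4 m[φ2→N] = [T, T, F, T]
r4 m[φ2→H] = [T, T, F, T]
r4 m[φ3→K] = [T, T, T, T]
r4 m[φ3→S] = [F, T, T, T]
r4 m[φ4→B] = [T, F, T, T]
r4 m[φ4→P] = [T, T, T, T]
r4 m[φ5→D] = [T, T, T, T]
r4 m[φ5→K] = [T, T, T, T]
r4 m[φ6→R] = [T, T, T, T]
r4 m[φ6→K] = [T, T, T, T]
r4 m[φ7→N] = [T, T, T, T]
r4 m[φ7→C] = [T, T, F, T]
r4 m[φ8→S] = [F, T, T, T]
r4 m[φ9→H] = [F, F, T, T]
r4 m[N→φ0] = [T, T, F, T]
r4 m[N→φ1] = [T, T, F, F]
r4 m[N→φ2] = [T, T, T, F]
r4 m[N→φ7] = [T, T, F, F]
r4 m[B→φ4] = [T, T, T, T]
r4 m[C→φ7] = [T, T, T, T]
r4 m[H→φ2] = [F, F, T, T]
r4 m[H→φ9] = [T, T, F, T]
r4 m[D→φ5] = [T, T, T, T]
r4 m[R→φ6] = [T, T, T, T]
r4 m[K→φ0] = [T, T, T, T]
r4 m[K→φ3] = [T, T, T, T]
r4 m[K→φ5] = [T, T, T, T]
r4 m[K→φ6] = [T, T, T, T]
r4 m[S→φ3] = [F, T, T, T]
r4 m[S→φ8] = [F, T, T, T]
r4 m[P→φ1] = [T, T, T, T]
r4 m[P→φ4] = [T, T, T, T]
r5 m[φ0→N] = [T, T, T, F]
r5 m[φ0→K] = [T, T, T, T]
r5 m[φ1→N] = [T, T, T, T]
r5 m[φ1→P] = [T, T, T, T]
r5 m[φ2→N] = [T, T, F, T]
r5 m[φ2→H] = [T, T, F, T]
r5 m[φ3→K] = [T, T, T, T]
r5 m[φ3→S] = [F, T, T, T]
r5 m[φ4→B] = [T, F, T, T]
r5 m[φ4→P] = [T, T, T, T]
r5 m[φ5→D] = [T, T, T, T]
r5 m[φ5→K] = [T, T, T, T]
r5 m[φ6→R] = [T, T, T, T]
r5 m[φ6→K] = [T, T, T, T]
r5 m[φ7→N] = [T, T, T, T]
r5 m[φ7→C] = [T, T, F, T]
r5 m[φ8→S] = [F, T, T, T]
r5 m[φ9→H] = [F, F, T, T]
r5 m[N→φ0] = [T, T, F, T]
r5 m[N→φ1] = [T, T, F, F]
r5 m[N→φ2] = [T, T, T, F]
r5 m[N→φ7] = [T, T, F, F]
r5 m[B→φ4] = [T, T, T, T]
r5 m[C→φ7] = [T, T, T, T]
r5 m[H→φ2] = [F, F, T, T]
r5 m[H→φ9] = [T, T, F, T]
r5 m[D→φ5] = [T, T, T, T]
r5 m[R→φ6] = [T, T, T, T]
r5 m[K→φ0] = [T, T, T, T]
r5 m[K→φ3] = [T, T, T, T]
r5 m[K→φ5] = [T, T, T, T]
r5 m[K→φ6] = [T, T, T, T]
r5 m[S→φ3] = [F, T, T, T]
r5 m[S→φ8] = [F, T, T, T]
r5 m[P→φ1] = [T, T, T, T]
r5 m[P→φ4] = [T, T, T, T]
fixed point reached at round 5
b[B] = ⊗ incoming = [T, F, T, T]

b[B] = [T, F, T, T]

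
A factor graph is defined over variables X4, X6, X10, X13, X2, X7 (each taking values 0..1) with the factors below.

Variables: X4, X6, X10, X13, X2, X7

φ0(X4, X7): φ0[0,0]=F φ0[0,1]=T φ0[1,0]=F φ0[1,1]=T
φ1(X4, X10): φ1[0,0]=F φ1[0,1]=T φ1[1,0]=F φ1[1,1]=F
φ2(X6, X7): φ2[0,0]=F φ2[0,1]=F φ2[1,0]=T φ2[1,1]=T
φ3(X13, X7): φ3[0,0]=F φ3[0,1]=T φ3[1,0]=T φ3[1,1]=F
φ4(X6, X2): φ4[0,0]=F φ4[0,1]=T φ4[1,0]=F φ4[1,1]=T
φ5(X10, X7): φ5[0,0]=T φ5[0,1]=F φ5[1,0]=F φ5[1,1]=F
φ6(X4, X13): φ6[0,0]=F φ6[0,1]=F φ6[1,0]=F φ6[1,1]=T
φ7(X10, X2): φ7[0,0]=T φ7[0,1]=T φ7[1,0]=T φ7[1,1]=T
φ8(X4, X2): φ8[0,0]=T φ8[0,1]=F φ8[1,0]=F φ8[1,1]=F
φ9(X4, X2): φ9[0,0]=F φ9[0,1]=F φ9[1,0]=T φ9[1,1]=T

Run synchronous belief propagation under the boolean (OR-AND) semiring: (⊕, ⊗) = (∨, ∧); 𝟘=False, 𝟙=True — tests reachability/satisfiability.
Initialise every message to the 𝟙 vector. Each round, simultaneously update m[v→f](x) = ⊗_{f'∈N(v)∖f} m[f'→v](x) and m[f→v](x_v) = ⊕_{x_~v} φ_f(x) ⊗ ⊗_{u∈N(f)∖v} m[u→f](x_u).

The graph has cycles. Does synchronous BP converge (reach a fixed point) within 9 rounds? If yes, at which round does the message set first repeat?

init: all messages = 𝟙 over 2 values
r1 m[φ0→X4] = [T, T]
r1 m[φ0→X7] = [F, T]
r1 m[φ1→X4] = [T, F]
r1 m[φ1→X10] = [F, T]
r1 m[φ2→X6] = [F, T]
r1 m[φ2→X7] = [T, T]
r1 m[φ3→X13] = [T, T]
r1 m[φ3→X7] = [T, T]
r1 m[φ4→X6] = [T, T]
r1 m[φ4→X2] = [F, T]
r1 m[φ5→X10] = [T, F]
r1 m[φ5→X7] = [T, F]
r1 m[φ6→X4] = [F, T]
r1 m[φ6→X13] = [F, T]
r1 m[φ7→X10] = [T, T]
r1 m[φ7→X2] = [T, T]
r1 m[φ8→X4] = [T, F]
r1 m[φ8→X2] = [T, F]
r1 m[φ9→X4] = [F, T]
r1 m[φ9→X2] = [T, T]
r1 m[X4→φ0] = [T, T]
r1 m[X4→φ1] = [T, T]
r1 m[X4→φ6] = [T, T]
r1 m[X4→φ8] = [T, T]
r1 m[X4→φ9] = [T, T]
r1 m[X6→φ2] = [T, T]
r1 m[X6→φ4] = [T, T]
r1 m[X10→φ1] = [T, T]
r1 m[X10→φ5] = [T, T]
r1 m[X10→φ7] = [T, T]
r1 m[X13→φ3] = [T, T]
r1 m[X13→φ6] = [T, T]
r1 m[X2→φ4] = [T, T]
r1 m[X2→φ7] = [T, T]
r1 m[X2→φ8] = [T, T]
r1 m[X2→φ9] = [T, T]
r1 m[X7→φ0] = [T, T]
r1 m[X7→φ2] = [T, T]
r1 m[X7→φ3] = [T, T]
r1 m[X7→φ5] = [T, T]
r2 m[φ0→X4] = [T, T]
r2 m[φ0→X7] = [F, T]
r2 m[φ1→X4] = [T, F]
r2 m[φ1→X10] = [F, T]
r2 m[φ2→X6] = [F, T]
r2 m[φ2→X7] = [T, T]
r2 m[φ3→X13] = [T, T]
r2 m[φ3→X7] = [T, T]
r2 m[φ4→X6] = [T, T]
r2 m[φ4→X2] = [F, T]
r2 m[φ5→X10] = [T, F]
r2 m[φ5→X7] = [T, F]
r2 m[φ6→X4] = [F, T]
r2 m[φ6→X13] = [F, T]
r2 m[φ7→X10] = [T, T]
r2 m[φ7→X2] = [T, T]
r2 m[φ8→X4] = [T, F]
r2 m[φ8→X2] = [T, F]
r2 m[φ9→X4] = [F, T]
r2 m[φ9→X2] = [T, T]
r2 m[X4→φ0] = [F, F]
r2 m[X4→φ1] = [F, F]
r2 m[X4→φ6] = [F, F]
r2 m[X4→φ8] = [F, F]
r2 m[X4→φ9] = [F, F]
r2 m[X6→φ2] = [T, T]
r2 m[X6→φ4] = [F, T]
r2 m[X10→φ1] = [T, F]
r2 m[X10→φ5] = [F, T]
r2 m[X10→φ7] = [F, F]
r2 m[X13→φ3] = [F, T]
r2 m[X13→φ6] = [T, T]
r2 m[X2→φ4] = [T, F]
r2 m[X2→φ7] = [F, F]
r2 m[X2→φ8] = [F, T]
r2 m[X2→φ9] = [F, F]
r2 m[X7→φ0] = [T, F]
r2 m[X7→φ2] = [F, F]
r2 m[X7→φ3] = [F, F]
r2 m[X7→φ5] = [F, T]
r3 m[φ0→X4] = [F, F]
r3 m[φ0→X7] = [F, F]
r3 m[φ1→X4] = [F, F]
r3 m[φ1→X10] = [F, F]
r3 m[φ2→X6] = [F, F]
r3 m[φ2→X7] = [T, T]
r3 m[φ3→X13] = [F, F]
r3 m[φ3→X7] = [T, F]
r3 m[φ4→X6] = [F, F]
r3 m[φ4→X2] = [F, T]
r3 m[φ5→X10] = [F, F]
r3 m[φ5→X7] = [F, F]
r3 m[φ6→X4] = [F, T]
r3 m[φ6→X13] = [F, F]
r3 m[φ7→X10] = [F, F]
r3 m[φ7→X2] = [F, F]
r3 m[φ8→X4] = [F, F]
r3 m[φ8→X2] = [F, F]
r3 m[φ9→X4] = [F, F]
r3 m[φ9→X2] = [F, F]
r3 m[X4→φ0] = [F, F]
r3 m[X4→φ1] = [F, F]
r3 m[X4→φ6] = [F, F]
r3 m[X4→φ8] = [F, F]
r3 m[X4→φ9] = [F, F]
r3 m[X6→φ2] = [T, T]
r3 m[X6→φ4] = [F, T]
r3 m[X10→φ1] = [T, F]
r3 m[X10→φ5] = [F, T]
r3 m[X10→φ7] = [F, F]
r3 m[X13→φ3] = [F, T]
r3 m[X13→φ6] = [T, T]
r3 m[X2→φ4] = [T, F]
r3 m[X2→φ7] = [F, F]
r3 m[X2→φ8] = [F, T]
r3 m[X2→φ9] = [F, F]
r3 m[X7→φ0] = [T, F]
r3 m[X7→φ2] = [F, F]
r3 m[X7→φ3] = [F, F]
r3 m[X7→φ5] = [F, T]
r4 m[φ0→X4] = [F, F]
r4 m[φ0→X7] = [F, F]
r4 m[φ1→X4] = [F, F]
r4 m[φ1→X10] = [F, F]
r4 m[φ2→X6] = [F, F]
r4 m[φ2→X7] = [T, T]
r4 m[φ3→X13] = [F, F]
r4 m[φ3→X7] = [T, F]
r4 m[φ4→X6] = [F, F]
r4 m[φ4→X2] = [F, T]
r4 m[φ5→X10] = [F, F]
r4 m[φ5→X7] = [F, F]
r4 m[φ6→X4] = [F, T]
r4 m[φ6→X13] = [F, F]
r4 m[φ7→X10] = [F, F]
r4 m[φ7→X2] = [F, F]
r4 m[φ8→X4] = [F, F]
r4 m[φ8→X2] = [F, F]
r4 m[φ9→X4] = [F, F]
r4 m[φ9→X2] = [F, F]
r4 m[X4→φ0] = [F, F]
r4 m[X4→φ1] = [F, F]
r4 m[X4→φ6] = [F, F]
r4 m[X4→φ8] = [F, F]
r4 m[X4→φ9] = [F, F]
r4 m[X6→φ2] = [F, F]
r4 m[X6→φ4] = [F, F]
r4 m[X10→φ1] = [F, F]
r4 m[X10→φ5] = [F, F]
r4 m[X10→φ7] = [F, F]
r4 m[X13→φ3] = [F, F]
r4 m[X13→φ6] = [F, F]
r4 m[X2→φ4] = [F, F]
r4 m[X2→φ7] = [F, F]
r4 m[X2→φ8] = [F, F]
r4 m[X2→φ9] = [F, F]
r4 m[X7→φ0] = [F, F]
r4 m[X7→φ2] = [F, F]
r4 m[X7→φ3] = [F, F]
r4 m[X7→φ5] = [F, F]
r5 m[φ0→X4] = [F, F]
r5 m[φ0→X7] = [F, F]
r5 m[φ1→X4] = [F, F]
r5 m[φ1→X10] = [F, F]
r5 m[φ2→X6] = [F, F]
r5 m[φ2→X7] = [F, F]
r5 m[φ3→X13] = [F, F]
r5 m[φ3→X7] = [F, F]
r5 m[φ4→X6] = [F, F]
r5 m[φ4→X2] = [F, F]
r5 m[φ5→X10] = [F, F]
r5 m[φ5→X7] = [F, F]
r5 m[φ6→X4] = [F, F]
r5 m[φ6→X13] = [F, F]
r5 m[φ7→X10] = [F, F]
r5 m[φ7→X2] = [F, F]
r5 m[φ8→X4] = [F, F]
r5 m[φ8→X2] = [F, F]
r5 m[φ9→X4] = [F, F]
r5 m[φ9→X2] = [F, F]
r5 m[X4→φ0] = [F, F]
r5 m[X4→φ1] = [F, F]
r5 m[X4→φ6] = [F, F]
r5 m[X4→φ8] = [F, F]
r5 m[X4→φ9] = [F, F]
r5 m[X6→φ2] = [F, F]
r5 m[X6→φ4] = [F, F]
r5 m[X10→φ1] = [F, F]
r5 m[X10→φ5] = [F, F]
r5 m[X10→φ7] = [F, F]
r5 m[X13→φ3] = [F, F]
r5 m[X13→φ6] = [F, F]
r5 m[X2→φ4] = [F, F]
r5 m[X2→φ7] = [F, F]
r5 m[X2→φ8] = [F, F]
r5 m[X2→φ9] = [F, F]
r5 m[X7→φ0] = [F, F]
r5 m[X7→φ2] = [F, F]
r5 m[X7→φ3] = [F, F]
r5 m[X7→φ5] = [F, F]
r6 m[φ0→X4] = [F, F]
r6 m[φ0→X7] = [F, F]
r6 m[φ1→X4] = [F, F]
r6 m[φ1→X10] = [F, F]
r6 m[φ2→X6] = [F, F]
r6 m[φ2→X7] = [F, F]
r6 m[φ3→X13] = [F, F]
r6 m[φ3→X7] = [F, F]
r6 m[φ4→X6] = [F, F]
r6 m[φ4→X2] = [F, F]
r6 m[φ5→X10] = [F, F]
r6 m[φ5→X7] = [F, F]
r6 m[φ6→X4] = [F, F]
r6 m[φ6→X13] = [F, F]
r6 m[φ7→X10] = [F, F]
r6 m[φ7→X2] = [F, F]
r6 m[φ8→X4] = [F, F]
r6 m[φ8→X2] = [F, F]
r6 m[φ9→X4] = [F, F]
r6 m[φ9→X2] = [F, F]
r6 m[X4→φ0] = [F, F]
r6 m[X4→φ1] = [F, F]
r6 m[X4→φ6] = [F, F]
r6 m[X4→φ8] = [F, F]
r6 m[X4→φ9] = [F, F]
r6 m[X6→φ2] = [F, F]
r6 m[X6→φ4] = [F, F]
r6 m[X10→φ1] = [F, F]
r6 m[X10→φ5] = [F, F]
r6 m[X10→φ7] = [F, F]
r6 m[X13→φ3] = [F, F]
r6 m[X13→φ6] = [F, F]
r6 m[X2→φ4] = [F, F]
r6 m[X2→φ7] = [F, F]
r6 m[X2→φ8] = [F, F]
r6 m[X2→φ9] = [F, F]
r6 m[X7→φ0] = [F, F]
r6 m[X7→φ2] = [F, F]
r6 m[X7→φ3] = [F, F]
r6 m[X7→φ5] = [F, F]
fixed point reached at round 6
messages reach a fixed point at round 6

CONVERGED at round 6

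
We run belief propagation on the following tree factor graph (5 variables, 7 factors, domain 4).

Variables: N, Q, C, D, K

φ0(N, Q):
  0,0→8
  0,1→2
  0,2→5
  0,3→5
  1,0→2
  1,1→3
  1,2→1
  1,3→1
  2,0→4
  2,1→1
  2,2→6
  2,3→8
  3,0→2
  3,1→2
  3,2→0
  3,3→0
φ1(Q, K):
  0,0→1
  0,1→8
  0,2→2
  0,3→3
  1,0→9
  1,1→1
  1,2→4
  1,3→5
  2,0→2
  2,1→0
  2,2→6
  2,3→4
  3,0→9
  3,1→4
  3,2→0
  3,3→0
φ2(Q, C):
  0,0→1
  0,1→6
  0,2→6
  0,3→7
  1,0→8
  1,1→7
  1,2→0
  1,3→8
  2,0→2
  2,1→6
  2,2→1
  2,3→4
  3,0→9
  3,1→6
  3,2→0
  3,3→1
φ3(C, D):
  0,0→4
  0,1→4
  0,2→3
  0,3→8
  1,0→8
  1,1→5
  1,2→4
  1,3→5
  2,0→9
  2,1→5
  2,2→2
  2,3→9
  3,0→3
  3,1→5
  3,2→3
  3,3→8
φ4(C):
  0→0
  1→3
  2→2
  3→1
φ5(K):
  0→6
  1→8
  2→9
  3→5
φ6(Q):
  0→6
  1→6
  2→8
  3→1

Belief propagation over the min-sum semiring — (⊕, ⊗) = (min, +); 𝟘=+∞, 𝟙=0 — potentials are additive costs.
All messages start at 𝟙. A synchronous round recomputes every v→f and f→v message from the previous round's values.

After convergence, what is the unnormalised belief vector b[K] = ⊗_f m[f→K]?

init: all messages = 𝟙 over 4 values
r1 m[φ0→N] = [2, 1, 1, 0]
r1 m[φ0→Q] = [2, 1, 0, 0]
r1 m[φ1→Q] = [1, 1, 0, 0]
r1 m[φ1→K] = [1, 0, 0, 0]
r1 m[φ2→Q] = [1, 0, 1, 0]
r1 m[φ2→C] = [1, 6, 0, 1]
r1 m[φ3→C] = [3, 4, 2, 3]
r1 m[φ3→D] = [3, 4, 2, 5]
r1 m[φ4→C] = [0, 3, 2, 1]
r1 m[φ5→K] = [6, 8, 9, 5]
r1 m[φ6→Q] = [6, 6, 8, 1]
r1 m[N→φ0] = [0, 0, 0, 0]
r1 m[Q→φ0] = [0, 0, 0, 0]
r1 m[Q→φ1] = [0, 0, 0, 0]
r1 m[Q→φ2] = [0, 0, 0, 0]
r1 m[Q→φ6] = [0, 0, 0, 0]
r1 m[C→φ2] = [0, 0, 0, 0]
r1 m[C→φ3] = [0, 0, 0, 0]
r1 m[C→φ4] = [0, 0, 0, 0]
r1 m[D→φ3] = [0, 0, 0, 0]
r1 m[K→φ1] = [0, 0, 0, 0]
r1 m[K→φ5] = [0, 0, 0, 0]
r2 m[φ0→N] = [2, 1, 1, 0]
r2 m[φ0→Q] = [2, 1, 0, 0]
r2 m[φ1→Q] = [1, 1, 0, 0]
r2 m[φ1→K] = [1, 0, 0, 0]
r2 m[φ2→Q] = [1, 0, 1, 0]
r2 m[φ2→C] = [1, 6, 0, 1]
r2 m[φ3→C] = [3, 4, 2, 3]
r2 m[φ3→D] = [3, 4, 2, 5]
r2 m[φ4→C] = [0, 3, 2, 1]
r2 m[φ5→K] = [6, 8, 9, 5]
r2 m[φ6→Q] = [6, 6, 8, 1]
r2 m[N→φ0] = [0, 0, 0, 0]
r2 m[Q→φ0] = [8, 7, 9, 1]
r2 m[Q→φ1] = [9, 7, 9, 1]
r2 m[Q→φ2] = [9, 8, 8, 1]
r2 m[Q→φ6] = [4, 2, 1, 0]
r2 m[C→φ2] = [3, 7, 4, 4]
r2 m[C→φ3] = [1, 9, 2, 2]
r2 m[C→φ4] = [4, 10, 2, 4]
r2 m[D→φ3] = [0, 0, 0, 0]
r2 m[K→φ1] = [6, 8, 9, 5]
r2 m[K→φ5] = [1, 0, 0, 0]
r3 m[φ0→N] = [6, 2, 8, 1]
r3 m[φ0→Q] = [2, 1, 0, 0]
r3 m[φ1→Q] = [7, 9, 8, 5]
r3 m[φ1→K] = [10, 5, 1, 1]
r3 m[φ2→Q] = [4, 4, 5, 4]
r3 m[φ2→C] = [10, 7, 1, 2]
r3 m[φ3→C] = [3, 4, 2, 3]
r3 m[φ3→D] = [5, 5, 4, 9]
r3 m[φ4→C] = [0, 3, 2, 1]
r3 m[φ5→K] = [6, 8, 9, 5]
r3 m[φ6→Q] = [6, 6, 8, 1]
r3 m[N→φ0] = [0, 0, 0, 0]
r3 m[Q→φ0] = [8, 7, 9, 1]
r3 m[Q→φ1] = [9, 7, 9, 1]
r3 m[Q→φ2] = [9, 8, 8, 1]
r3 m[Q→φ6] = [4, 2, 1, 0]
r3 m[C→φ2] = [3, 7, 4, 4]
r3 m[C→φ3] = [1, 9, 2, 2]
r3 m[C→φ4] = [4, 10, 2, 4]
r3 m[D→φ3] = [0, 0, 0, 0]
r3 m[K→φ1] = [6, 8, 9, 5]
r3 m[K→φ5] = [1, 0, 0, 0]
r4 m[φ0→N] = [6, 2, 8, 1]
r4 m[φ0→Q] = [2, 1, 0, 0]
r4 m[φ1→Q] = [7, 9, 8, 5]
r4 m[φ1→K] = [10, 5, 1, 1]
r4 m[φ2→Q] = [4, 4, 5, 4]
r4 m[φ2→C] = [10, 7, 1, 2]
r4 m[φ3→C] = [3, 4, 2, 3]
r4 m[φ3→D] = [5, 5, 4, 9]
r4 m[φ4→C] = [0, 3, 2, 1]
r4 m[φ5→K] = [6, 8, 9, 5]
r4 m[φ6→Q] = [6, 6, 8, 1]
r4 m[N→φ0] = [0, 0, 0, 0]
r4 m[Q→φ0] = [17, 19, 21, 10]
r4 m[Q→φ1] = [12, 11, 13, 5]
r4 m[Q→φ2] = [15, 16, 16, 6]
r4 m[Q→φ6] = [13, 14, 13, 9]
r4 m[C→φ2] = [3, 7, 4, 4]
r4 m[C→φ3] = [10, 10, 3, 3]
r4 m[C→φ4] = [13, 11, 3, 5]
r4 m[D→φ3] = [0, 0, 0, 0]
r4 m[K→φ1] = [6, 8, 9, 5]
r4 m[K→φ5] = [10, 5, 1, 1]
r5 m[φ0→N] = [15, 11, 18, 10]
r5 m[φ0→Q] = [2, 1, 0, 0]
r5 m[φ1→Q] = [7, 9, 8, 5]
r5 m[φ1→K] = [13, 9, 5, 5]
r5 m[φ2→Q] = [4, 4, 5, 4]
r5 m[φ2→C] = [15, 12, 6, 7]
r5 m[φ3→C] = [3, 4, 2, 3]
r5 m[φ3→D] = [6, 8, 5, 11]
r5 m[φ4→C] = [0, 3, 2, 1]
r5 m[φ5→K] = [6, 8, 9, 5]
r5 m[φ6→Q] = [6, 6, 8, 1]
r5 m[N→φ0] = [0, 0, 0, 0]
r5 m[Q→φ0] = [17, 19, 21, 10]
r5 m[Q→φ1] = [12, 11, 13, 5]
r5 m[Q→φ2] = [15, 16, 16, 6]
r5 m[Q→φ6] = [13, 14, 13, 9]
r5 m[C→φ2] = [3, 7, 4, 4]
r5 m[C→φ3] = [10, 10, 3, 3]
r5 m[C→φ4] = [13, 11, 3, 5]
r5 m[D→φ3] = [0, 0, 0, 0]
r5 m[K→φ1] = [6, 8, 9, 5]
r5 m[K→φ5] = [10, 5, 1, 1]
r6 m[φ0→N] = [15, 11, 18, 10]
r6 m[φ0→Q] = [2, 1, 0, 0]
r6 m[φ1→Q] = [7, 9, 8, 5]
r6 m[φ1→K] = [13, 9, 5, 5]
r6 m[φ2→Q] = [4, 4, 5, 4]
r6 m[φ2→C] = [15, 12, 6, 7]
r6 m[φ3→C] = [3, 4, 2, 3]
r6 m[φ3→D] = [6, 8, 5, 11]
r6 m[φ4→C] = [0, 3, 2, 1]
r6 m[φ5→K] = [6, 8, 9, 5]
r6 m[φ6→Q] = [6, 6, 8, 1]
r6 m[N→φ0] = [0, 0, 0, 0]
r6 m[Q→φ0] = [17, 19, 21, 10]
r6 m[Q→φ1] = [12, 11, 13, 5]
r6 m[Q→φ2] = [15, 16, 16, 6]
r6 m[Q→φ6] = [13, 14, 13, 9]
r6 m[C→φ2] = [3, 7, 4, 4]
r6 m[C→φ3] = [15, 15, 8, 8]
r6 m[C→φ4] = [18, 16, 8, 10]
r6 m[D→φ3] = [0, 0, 0, 0]
r6 m[K→φ1] = [6, 8, 9, 5]
r6 m[K→φ5] = [13, 9, 5, 5]
r7 m[φ0→N] = [15, 11, 18, 10]
r7 m[φ0→Q] = [2, 1, 0, 0]
r7 m[φ1→Q] = [7, 9, 8, 5]
r7 m[φ1→K] = [13, 9, 5, 5]
r7 m[φ2→Q] = [4, 4, 5, 4]
r7 m[φ2→C] = [15, 12, 6, 7]
r7 m[φ3→C] = [3, 4, 2, 3]
r7 m[φ3→D] = [11, 13, 10, 16]
r7 m[φ4→C] = [0, 3, 2, 1]
r7 m[φ5→K] = [6, 8, 9, 5]
r7 m[φ6→Q] = [6, 6, 8, 1]
r7 m[N→φ0] = [0, 0, 0, 0]
r7 m[Q→φ0] = [17, 19, 21, 10]
r7 m[Q→φ1] = [12, 11, 13, 5]
r7 m[Q→φ2] = [15, 16, 16, 6]
r7 m[Q→φ6] = [13, 14, 13, 9]
r7 m[C→φ2] = [3, 7, 4, 4]
r7 m[C→φ3] = [15, 15, 8, 8]
r7 m[C→φ4] = [18, 16, 8, 10]
r7 m[D→φ3] = [0, 0, 0, 0]
r7 m[K→φ1] = [6, 8, 9, 5]
r7 m[K→φ5] = [13, 9, 5, 5]
r8 m[φ0→N] = [15, 11, 18, 10]
r8 m[φ0→Q] = [2, 1, 0, 0]
r8 m[φ1→Q] = [7, 9, 8, 5]
r8 m[φ1→K] = [13, 9, 5, 5]
r8 m[φ2→Q] = [4, 4, 5, 4]
r8 m[φ2→C] = [15, 12, 6, 7]
r8 m[φ3→C] = [3, 4, 2, 3]
r8 m[φ3→D] = [11, 13, 10, 16]
r8 m[φ4→C] = [0, 3, 2, 1]
r8 m[φ5→K] = [6, 8, 9, 5]
r8 m[φ6→Q] = [6, 6, 8, 1]
r8 m[N→φ0] = [0, 0, 0, 0]
r8 m[Q→φ0] = [17, 19, 21, 10]
r8 m[Q→φ1] = [12, 11, 13, 5]
r8 m[Q→φ2] = [15, 16, 16, 6]
r8 m[Q→φ6] = [13, 14, 13, 9]
r8 m[C→φ2] = [3, 7, 4, 4]
r8 m[C→φ3] = [15, 15, 8, 8]
r8 m[C→φ4] = [18, 16, 8, 10]
r8 m[D→φ3] = [0, 0, 0, 0]
r8 m[K→φ1] = [6, 8, 9, 5]
r8 m[K→φ5] = [13, 9, 5, 5]
fixed point reached at round 8
b[K] = ⊗ incoming = [19, 17, 14, 10]

b[K] = [19, 17, 14, 10]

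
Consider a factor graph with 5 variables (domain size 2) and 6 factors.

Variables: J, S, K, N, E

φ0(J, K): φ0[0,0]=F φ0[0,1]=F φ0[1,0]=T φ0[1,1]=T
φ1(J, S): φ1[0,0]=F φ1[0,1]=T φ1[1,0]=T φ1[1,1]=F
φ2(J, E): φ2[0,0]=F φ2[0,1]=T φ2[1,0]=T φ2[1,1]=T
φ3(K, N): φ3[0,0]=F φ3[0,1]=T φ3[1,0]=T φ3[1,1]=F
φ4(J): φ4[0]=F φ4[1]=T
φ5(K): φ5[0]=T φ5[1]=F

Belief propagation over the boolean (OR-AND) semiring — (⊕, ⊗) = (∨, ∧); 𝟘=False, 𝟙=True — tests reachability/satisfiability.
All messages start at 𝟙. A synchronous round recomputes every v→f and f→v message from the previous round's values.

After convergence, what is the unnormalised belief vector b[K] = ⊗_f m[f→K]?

b[K] = [T, F]

init: all messages = 𝟙 over 2 values
r1 m[φ0→J] = [F, T]
r1 m[φ0→K] = [T, T]
r1 m[φ1→J] = [T, T]
r1 m[φ1→S] = [T, T]
r1 m[φ2→J] = [T, T]
r1 m[φ2→E] = [T, T]
r1 m[φ3→K] = [T, T]
r1 m[φ3→N] = [T, T]
r1 m[φ4→J] = [F, T]
r1 m[φ5→K] = [T, F]
r1 m[J→φ0] = [T, T]
r1 m[J→φ1] = [T, T]
r1 m[J→φ2] = [T, T]
r1 m[J→φ4] = [T, T]
r1 m[S→φ1] = [T, T]
r1 m[K→φ0] = [T, T]
r1 m[K→φ3] = [T, T]
r1 m[K→φ5] = [T, T]
r1 m[N→φ3] = [T, T]
r1 m[E→φ2] = [T, T]
r2 m[φ0→J] = [F, T]
r2 m[φ0→K] = [T, T]
r2 m[φ1→J] = [T, T]
r2 m[φ1→S] = [T, T]
r2 m[φ2→J] = [T, T]
r2 m[φ2→E] = [T, T]
r2 m[φ3→K] = [T, T]
r2 m[φ3→N] = [T, T]
r2 m[φ4→J] = [F, T]
r2 m[φ5→K] = [T, F]
r2 m[J→φ0] = [F, T]
r2 m[J→φ1] = [F, T]
r2 m[J→φ2] = [F, T]
r2 m[J→φ4] = [F, T]
r2 m[S→φ1] = [T, T]
r2 m[K→φ0] = [T, F]
r2 m[K→φ3] = [T, F]
r2 m[K→φ5] = [T, T]
r2 m[N→φ3] = [T, T]
r2 m[E→φ2] = [T, T]
r3 m[φ0→J] = [F, T]
r3 m[φ0→K] = [T, T]
r3 m[φ1→J] = [T, T]
r3 m[φ1→S] = [T, F]
r3 m[φ2→J] = [T, T]
r3 m[φ2→E] = [T, T]
r3 m[φ3→K] = [T, T]
r3 m[φ3→N] = [F, T]
r3 m[φ4→J] = [F, T]
r3 m[φ5→K] = [T, F]
r3 m[J→φ0] = [F, T]
r3 m[J→φ1] = [F, T]
r3 m[J→φ2] = [F, T]
r3 m[J→φ4] = [F, T]
r3 m[S→φ1] = [T, T]
r3 m[K→φ0] = [T, F]
r3 m[K→φ3] = [T, F]
r3 m[K→φ5] = [T, T]
r3 m[N→φ3] = [T, T]
r3 m[E→φ2] = [T, T]
r4 m[φ0→J] = [F, T]
r4 m[φ0→K] = [T, T]
r4 m[φ1→J] = [T, T]
r4 m[φ1→S] = [T, F]
r4 m[φ2→J] = [T, T]
r4 m[φ2→E] = [T, T]
r4 m[φ3→K] = [T, T]
r4 m[φ3→N] = [F, T]
r4 m[φ4→J] = [F, T]
r4 m[φ5→K] = [T, F]
r4 m[J→φ0] = [F, T]
r4 m[J→φ1] = [F, T]
r4 m[J→φ2] = [F, T]
r4 m[J→φ4] = [F, T]
r4 m[S→φ1] = [T, T]
r4 m[K→φ0] = [T, F]
r4 m[K→φ3] = [T, F]
r4 m[K→φ5] = [T, T]
r4 m[N→φ3] = [T, T]
r4 m[E→φ2] = [T, T]
fixed point reached at round 4
b[K] = ⊗ incoming = [T, F]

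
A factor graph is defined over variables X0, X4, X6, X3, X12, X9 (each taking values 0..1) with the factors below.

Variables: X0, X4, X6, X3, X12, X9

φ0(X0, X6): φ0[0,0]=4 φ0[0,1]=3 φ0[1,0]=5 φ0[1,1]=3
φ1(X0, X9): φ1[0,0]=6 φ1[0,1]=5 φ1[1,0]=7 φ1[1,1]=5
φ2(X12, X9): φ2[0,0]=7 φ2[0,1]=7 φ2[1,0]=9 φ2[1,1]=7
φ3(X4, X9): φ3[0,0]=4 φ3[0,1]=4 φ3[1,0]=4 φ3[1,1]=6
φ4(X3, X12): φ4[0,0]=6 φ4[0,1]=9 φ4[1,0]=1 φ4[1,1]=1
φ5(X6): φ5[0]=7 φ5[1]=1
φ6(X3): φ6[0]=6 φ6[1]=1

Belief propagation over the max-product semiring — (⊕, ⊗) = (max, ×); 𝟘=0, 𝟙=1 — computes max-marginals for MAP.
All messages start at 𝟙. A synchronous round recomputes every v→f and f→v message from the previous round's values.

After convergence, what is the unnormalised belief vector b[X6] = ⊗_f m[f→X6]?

b[X6] = [476280, 40824]

init: all messages = 𝟙 over 2 values
r1 m[φ0→X0] = [4, 5]
r1 m[φ0→X6] = [5, 3]
r1 m[φ1→X0] = [6, 7]
r1 m[φ1→X9] = [7, 5]
r1 m[φ2→X12] = [7, 9]
r1 m[φ2→X9] = [9, 7]
r1 m[φ3→X4] = [4, 6]
r1 m[φ3→X9] = [4, 6]
r1 m[φ4→X3] = [9, 1]
r1 m[φ4→X12] = [6, 9]
r1 m[φ5→X6] = [7, 1]
r1 m[φ6→X3] = [6, 1]
r1 m[X0→φ0] = [1, 1]
r1 m[X0→φ1] = [1, 1]
r1 m[X4→φ3] = [1, 1]
r1 m[X6→φ0] = [1, 1]
r1 m[X6→φ5] = [1, 1]
r1 m[X3→φ4] = [1, 1]
r1 m[X3→φ6] = [1, 1]
r1 m[X12→φ2] = [1, 1]
r1 m[X12→φ4] = [1, 1]
r1 m[X9→φ1] = [1, 1]
r1 m[X9→φ2] = [1, 1]
r1 m[X9→φ3] = [1, 1]
r2 m[φ0→X0] = [4, 5]
r2 m[φ0→X6] = [5, 3]
r2 m[φ1→X0] = [6, 7]
r2 m[φ1→X9] = [7, 5]
r2 m[φ2→X12] = [7, 9]
r2 m[φ2→X9] = [9, 7]
r2 m[φ3→X4] = [4, 6]
r2 m[φ3→X9] = [4, 6]
r2 m[φ4→X3] = [9, 1]
r2 m[φ4→X12] = [6, 9]
r2 m[φ5→X6] = [7, 1]
r2 m[φ6→X3] = [6, 1]
r2 m[X0→φ0] = [6, 7]
r2 m[X0→φ1] = [4, 5]
r2 m[X4→φ3] = [1, 1]
r2 m[X6→φ0] = [7, 1]
r2 m[X6→φ5] = [5, 3]
r2 m[X3→φ4] = [6, 1]
r2 m[X3→φ6] = [9, 1]
r2 m[X12→φ2] = [6, 9]
r2 m[X12→φ4] = [7, 9]
r2 m[X9→φ1] = [36, 42]
r2 m[X9→φ2] = [28, 30]
r2 m[X9→φ3] = [63, 35]
r3 m[φ0→X0] = [28, 35]
r3 m[φ0→X6] = [35, 21]
r3 m[φ1→X0] = [216, 252]
r3 m[φ1→X9] = [35, 25]
r3 m[φ2→X12] = [210, 252]
r3 m[φ2→X9] = [81, 63]
r3 m[φ3→X4] = [252, 252]
r3 m[φ3→X9] = [4, 6]
r3 m[φ4→X3] = [81, 9]
r3 m[φ4→X12] = [36, 54]
r3 m[φ5→X6] = [7, 1]
r3 m[φ6→X3] = [6, 1]
r3 m[X0→φ0] = [6, 7]
r3 m[X0→φ1] = [4, 5]
r3 m[X4→φ3] = [1, 1]
r3 m[X6→φ0] = [7, 1]
r3 m[X6→φ5] = [5, 3]
r3 m[X3→φ4] = [6, 1]
r3 m[X3→φ6] = [9, 1]
r3 m[X12→φ2] = [6, 9]
r3 m[X12→φ4] = [7, 9]
r3 m[X9→φ1] = [36, 42]
r3 m[X9→φ2] = [28, 30]
r3 m[X9→φ3] = [63, 35]
r4 m[φ0→X0] = [28, 35]
r4 m[φ0→X6] = [35, 21]
r4 m[φ1→X0] = [216, 252]
r4 m[φ1→X9] = [35, 25]
r4 m[φ2→X12] = [210, 252]
r4 m[φ2→X9] = [81, 63]
r4 m[φ3→X4] = [252, 252]
r4 m[φ3→X9] = [4, 6]
r4 m[φ4→X3] = [81, 9]
r4 m[φ4→X12] = [36, 54]
r4 m[φ5→X6] = [7, 1]
r4 m[φ6→X3] = [6, 1]
r4 m[X0→φ0] = [216, 252]
r4 m[X0→φ1] = [28, 35]
r4 m[X4→φ3] = [1, 1]
r4 m[X6→φ0] = [7, 1]
r4 m[X6→φ5] = [35, 21]
r4 m[X3→φ4] = [6, 1]
r4 m[X3→φ6] = [81, 9]
r4 m[X12→φ2] = [36, 54]
r4 m[X12→φ4] = [210, 252]
r4 m[X9→φ1] = [324, 378]
r4 m[X9→φ2] = [140, 150]
r4 m[X9→φ3] = [2835, 1575]
r5 m[φ0→X0] = [28, 35]
r5 m[φ0→X6] = [1260, 756]
r5 m[φ1→X0] = [1944, 2268]
r5 m[φ1→X9] = [245, 175]
r5 m[φ2→X12] = [1050, 1260]
r5 m[φ2→X9] = [486, 378]
r5 m[φ3→X4] = [11340, 11340]
r5 m[φ3→X9] = [4, 6]
r5 m[φ4→X3] = [2268, 252]
r5 m[φ4→X12] = [36, 54]
r5 m[φ5→X6] = [7, 1]
r5 m[φ6→X3] = [6, 1]
r5 m[X0→φ0] = [216, 252]
r5 m[X0→φ1] = [28, 35]
r5 m[X4→φ3] = [1, 1]
r5 m[X6→φ0] = [7, 1]
r5 m[X6→φ5] = [35, 21]
r5 m[X3→φ4] = [6, 1]
r5 m[X3→φ6] = [81, 9]
r5 m[X12→φ2] = [36, 54]
r5 m[X12→φ4] = [210, 252]
r5 m[X9→φ1] = [324, 378]
r5 m[X9→φ2] = [140, 150]
r5 m[X9→φ3] = [2835, 1575]
r6 m[φ0→X0] = [28, 35]
r6 m[φ0→X6] = [1260, 756]
r6 m[φ1→X0] = [1944, 2268]
r6 m[φ1→X9] = [245, 175]
r6 m[φ2→X12] = [1050, 1260]
r6 m[φ2→X9] = [486, 378]
r6 m[φ3→X4] = [11340, 11340]
r6 m[φ3→X9] = [4, 6]
r6 m[φ4→X3] = [2268, 252]
r6 m[φ4→X12] = [36, 54]
r6 m[φ5→X6] = [7, 1]
r6 m[φ6→X3] = [6, 1]
r6 m[X0→φ0] = [1944, 2268]
r6 m[X0→φ1] = [28, 35]
r6 m[X4→φ3] = [1, 1]
r6 m[X6→φ0] = [7, 1]
r6 m[X6→φ5] = [1260, 756]
r6 m[X3→φ4] = [6, 1]
r6 m[X3→φ6] = [2268, 252]
r6 m[X12→φ2] = [36, 54]
r6 m[X12→φ4] = [1050, 1260]
r6 m[X9→φ1] = [1944, 2268]
r6 m[X9→φ2] = [980, 1050]
r6 m[X9→φ3] = [119070, 66150]
r7 m[φ0→X0] = [28, 35]
r7 m[φ0→X6] = [11340, 6804]
r7 m[φ1→X0] = [11664, 13608]
r7 m[φ1→X9] = [245, 175]
r7 m[φ2→X12] = [7350, 8820]
r7 m[φ2→X9] = [486, 378]
r7 m[φ3→X4] = [476280, 476280]
r7 m[φ3→X9] = [4, 6]
r7 m[φ4→X3] = [11340, 1260]
r7 m[φ4→X12] = [36, 54]
r7 m[φ5→X6] = [7, 1]
r7 m[φ6→X3] = [6, 1]
r7 m[X0→φ0] = [1944, 2268]
r7 m[X0→φ1] = [28, 35]
r7 m[X4→φ3] = [1, 1]
r7 m[X6→φ0] = [7, 1]
r7 m[X6→φ5] = [1260, 756]
r7 m[X3→φ4] = [6, 1]
r7 m[X3→φ6] = [2268, 252]
r7 m[X12→φ2] = [36, 54]
r7 m[X12→φ4] = [1050, 1260]
r7 m[X9→φ1] = [1944, 2268]
r7 m[X9→φ2] = [980, 1050]
r7 m[X9→φ3] = [119070, 66150]
r8 m[φ0→X0] = [28, 35]
r8 m[φ0→X6] = [11340, 6804]
r8 m[φ1→X0] = [11664, 13608]
r8 m[φ1→X9] = [245, 175]
r8 m[φ2→X12] = [7350, 8820]
r8 m[φ2→X9] = [486, 378]
r8 m[φ3→X4] = [476280, 476280]
r8 m[φ3→X9] = [4, 6]
r8 m[φ4→X3] = [11340, 1260]
r8 m[φ4→X12] = [36, 54]
r8 m[φ5→X6] = [7, 1]
r8 m[φ6→X3] = [6, 1]
r8 m[X0→φ0] = [11664, 13608]
r8 m[X0→φ1] = [28, 35]
r8 m[X4→φ3] = [1, 1]
r8 m[X6→φ0] = [7, 1]
r8 m[X6→φ5] = [11340, 6804]
r8 m[X3→φ4] = [6, 1]
r8 m[X3→φ6] = [11340, 1260]
r8 m[X12→φ2] = [36, 54]
r8 m[X12→φ4] = [7350, 8820]
r8 m[X9→φ1] = [1944, 2268]
r8 m[X9→φ2] = [980, 1050]
r8 m[X9→φ3] = [119070, 66150]
r9 m[φ0→X0] = [28, 35]
r9 m[φ0→X6] = [68040, 40824]
r9 m[φ1→X0] = [11664, 13608]
r9 m[φ1→X9] = [245, 175]
r9 m[φ2→X12] = [7350, 8820]
r9 m[φ2→X9] = [486, 378]
r9 m[φ3→X4] = [476280, 476280]
r9 m[φ3→X9] = [4, 6]
r9 m[φ4→X3] = [79380, 8820]
r9 m[φ4→X12] = [36, 54]
r9 m[φ5→X6] = [7, 1]
r9 m[φ6→X3] = [6, 1]
r9 m[X0→φ0] = [11664, 13608]
r9 m[X0→φ1] = [28, 35]
r9 m[X4→φ3] = [1, 1]
r9 m[X6→φ0] = [7, 1]
r9 m[X6→φ5] = [11340, 6804]
r9 m[X3→φ4] = [6, 1]
r9 m[X3→φ6] = [11340, 1260]
r9 m[X12→φ2] = [36, 54]
r9 m[X12→φ4] = [7350, 8820]
r9 m[X9→φ1] = [1944, 2268]
r9 m[X9→φ2] = [980, 1050]
r9 m[X9→φ3] = [119070, 66150]
r10 m[φ0→X0] = [28, 35]
r10 m[φ0→X6] = [68040, 40824]
r10 m[φ1→X0] = [11664, 13608]
r10 m[φ1→X9] = [245, 175]
r10 m[φ2→X12] = [7350, 8820]
r10 m[φ2→X9] = [486, 378]
r10 m[φ3→X4] = [476280, 476280]
r10 m[φ3→X9] = [4, 6]
r10 m[φ4→X3] = [79380, 8820]
r10 m[φ4→X12] = [36, 54]
r10 m[φ5→X6] = [7, 1]
r10 m[φ6→X3] = [6, 1]
r10 m[X0→φ0] = [11664, 13608]
r10 m[X0→φ1] = [28, 35]
r10 m[X4→φ3] = [1, 1]
r10 m[X6→φ0] = [7, 1]
r10 m[X6→φ5] = [68040, 40824]
r10 m[X3→φ4] = [6, 1]
r10 m[X3→φ6] = [79380, 8820]
r10 m[X12→φ2] = [36, 54]
r10 m[X12→φ4] = [7350, 8820]
r10 m[X9→φ1] = [1944, 2268]
r10 m[X9→φ2] = [980, 1050]
r10 m[X9→φ3] = [119070, 66150]
r11 m[φ0→X0] = [28, 35]
r11 m[φ0→X6] = [68040, 40824]
r11 m[φ1→X0] = [11664, 13608]
r11 m[φ1→X9] = [245, 175]
r11 m[φ2→X12] = [7350, 8820]
r11 m[φ2→X9] = [486, 378]
r11 m[φ3→X4] = [476280, 476280]
r11 m[φ3→X9] = [4, 6]
r11 m[φ4→X3] = [79380, 8820]
r11 m[φ4→X12] = [36, 54]
r11 m[φ5→X6] = [7, 1]
r11 m[φ6→X3] = [6, 1]
r11 m[X0→φ0] = [11664, 13608]
r11 m[X0→φ1] = [28, 35]
r11 m[X4→φ3] = [1, 1]
r11 m[X6→φ0] = [7, 1]
r11 m[X6→φ5] = [68040, 40824]
r11 m[X3→φ4] = [6, 1]
r11 m[X3→φ6] = [79380, 8820]
r11 m[X12→φ2] = [36, 54]
r11 m[X12→φ4] = [7350, 8820]
r11 m[X9→φ1] = [1944, 2268]
r11 m[X9→φ2] = [980, 1050]
r11 m[X9→φ3] = [119070, 66150]
fixed point reached at round 11
b[X6] = ⊗ incoming = [476280, 40824]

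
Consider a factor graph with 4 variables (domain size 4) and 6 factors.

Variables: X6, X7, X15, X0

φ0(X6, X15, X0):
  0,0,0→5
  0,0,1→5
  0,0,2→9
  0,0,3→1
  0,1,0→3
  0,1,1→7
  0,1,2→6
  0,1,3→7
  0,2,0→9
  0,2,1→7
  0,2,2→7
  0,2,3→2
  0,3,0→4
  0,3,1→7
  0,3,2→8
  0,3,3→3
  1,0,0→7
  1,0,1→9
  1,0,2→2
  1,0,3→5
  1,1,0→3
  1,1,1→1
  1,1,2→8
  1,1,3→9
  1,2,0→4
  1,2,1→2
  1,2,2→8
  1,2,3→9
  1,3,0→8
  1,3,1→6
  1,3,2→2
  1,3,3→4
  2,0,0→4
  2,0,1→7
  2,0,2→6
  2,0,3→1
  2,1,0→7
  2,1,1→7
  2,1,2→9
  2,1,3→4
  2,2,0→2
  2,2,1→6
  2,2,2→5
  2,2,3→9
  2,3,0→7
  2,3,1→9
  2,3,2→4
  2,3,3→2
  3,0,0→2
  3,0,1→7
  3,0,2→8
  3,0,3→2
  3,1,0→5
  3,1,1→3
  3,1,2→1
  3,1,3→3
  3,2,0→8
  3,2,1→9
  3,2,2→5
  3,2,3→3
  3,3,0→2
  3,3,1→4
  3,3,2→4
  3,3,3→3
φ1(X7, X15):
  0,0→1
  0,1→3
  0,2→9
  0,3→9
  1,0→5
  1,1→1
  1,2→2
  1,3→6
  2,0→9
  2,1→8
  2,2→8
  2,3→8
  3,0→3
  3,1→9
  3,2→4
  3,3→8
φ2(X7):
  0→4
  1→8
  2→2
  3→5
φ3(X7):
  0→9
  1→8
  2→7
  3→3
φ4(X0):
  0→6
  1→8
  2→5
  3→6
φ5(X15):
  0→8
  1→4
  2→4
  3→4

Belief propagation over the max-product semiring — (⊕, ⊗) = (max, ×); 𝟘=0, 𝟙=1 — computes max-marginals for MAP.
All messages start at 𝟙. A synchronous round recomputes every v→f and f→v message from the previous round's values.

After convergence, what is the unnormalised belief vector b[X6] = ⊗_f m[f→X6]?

init: all messages = 𝟙 over 4 values
r1 m[φ0→X6] = [9, 9, 9, 9]
r1 m[φ0→X15] = [9, 9, 9, 9]
r1 m[φ0→X0] = [9, 9, 9, 9]
r1 m[φ1→X7] = [9, 6, 9, 9]
r1 m[φ1→X15] = [9, 9, 9, 9]
r1 m[φ2→X7] = [4, 8, 2, 5]
r1 m[φ3→X7] = [9, 8, 7, 3]
r1 m[φ4→X0] = [6, 8, 5, 6]
r1 m[φ5→X15] = [8, 4, 4, 4]
r1 m[X6→φ0] = [1, 1, 1, 1]
r1 m[X7→φ1] = [1, 1, 1, 1]
r1 m[X7→φ2] = [1, 1, 1, 1]
r1 m[X7→φ3] = [1, 1, 1, 1]
r1 m[X15→φ0] = [1, 1, 1, 1]
r1 m[X15→φ1] = [1, 1, 1, 1]
r1 m[X15→φ5] = [1, 1, 1, 1]
r1 m[X0→φ0] = [1, 1, 1, 1]
r1 m[X0→φ4] = [1, 1, 1, 1]
r2 m[φ0→X6] = [9, 9, 9, 9]
r2 m[φ0→X15] = [9, 9, 9, 9]
r2 m[φ0→X0] = [9, 9, 9, 9]
r2 m[φ1→X7] = [9, 6, 9, 9]
r2 m[φ1→X15] = [9, 9, 9, 9]
r2 m[φ2→X7] = [4, 8, 2, 5]
r2 m[φ3→X7] = [9, 8, 7, 3]
r2 m[φ4→X0] = [6, 8, 5, 6]
r2 m[φ5→X15] = [8, 4, 4, 4]
r2 m[X6→φ0] = [1, 1, 1, 1]
r2 m[X7→φ1] = [36, 64, 14, 15]
r2 m[X7→φ2] = [81, 48, 63, 27]
r2 m[X7→φ3] = [36, 48, 18, 45]
r2 m[X15→φ0] = [72, 36, 36, 36]
r2 m[X15→φ1] = [72, 36, 36, 36]
r2 m[X15→φ5] = [81, 81, 81, 81]
r2 m[X0→φ0] = [6, 8, 5, 6]
r2 m[X0→φ4] = [9, 9, 9, 9]
r3 m[φ0→X6] = [3240, 5184, 4032, 4032]
r3 m[φ0→X15] = [72, 56, 72, 72]
r3 m[φ0→X0] = [504, 648, 648, 360]
r3 m[φ1→X7] = [324, 360, 648, 324]
r3 m[φ1→X15] = [320, 135, 324, 384]
r3 m[φ2→X7] = [4, 8, 2, 5]
r3 m[φ3→X7] = [9, 8, 7, 3]
r3 m[φ4→X0] = [6, 8, 5, 6]
r3 m[φ5→X15] = [8, 4, 4, 4]
r3 m[X6→φ0] = [1, 1, 1, 1]
r3 m[X7→φ1] = [36, 64, 14, 15]
r3 m[X7→φ2] = [81, 48, 63, 27]
r3 m[X7→φ3] = [36, 48, 18, 45]
r3 m[X15→φ0] = [72, 36, 36, 36]
r3 m[X15→φ1] = [72, 36, 36, 36]
r3 m[X15→φ5] = [81, 81, 81, 81]
r3 m[X0→φ0] = [6, 8, 5, 6]
r3 m[X0→φ4] = [9, 9, 9, 9]
r4 m[φ0→X6] = [3240, 5184, 4032, 4032]
r4 m[φ0→X15] = [72, 56, 72, 72]
r4 m[φ0→X0] = [504, 648, 648, 360]
r4 m[φ1→X7] = [324, 360, 648, 324]
r4 m[φ1→X15] = [320, 135, 324, 384]
r4 m[φ2→X7] = [4, 8, 2, 5]
r4 m[φ3→X7] = [9, 8, 7, 3]
r4 m[φ4→X0] = [6, 8, 5, 6]
r4 m[φ5→X15] = [8, 4, 4, 4]
r4 m[X6→φ0] = [1, 1, 1, 1]
r4 m[X7→φ1] = [36, 64, 14, 15]
r4 m[X7→φ2] = [2916, 2880, 4536, 972]
r4 m[X7→φ3] = [1296, 2880, 1296, 1620]
r4 m[X15→φ0] = [2560, 540, 1296, 1536]
r4 m[X15→φ1] = [576, 224, 288, 288]
r4 m[X15→φ5] = [23040, 7560, 23328, 27648]
r4 m[X0→φ0] = [6, 8, 5, 6]
r4 m[X0→φ4] = [504, 648, 648, 360]
r5 m[φ0→X6] = [115200, 184320, 143360, 143360]
r5 m[φ0→X15] = [72, 56, 72, 72]
r5 m[φ0→X0] = [17920, 23040, 23040, 12800]
r5 m[φ1→X7] = [2592, 2880, 5184, 2304]
r5 m[φ1→X15] = [320, 135, 324, 384]
r5 m[φ2→X7] = [4, 8, 2, 5]
r5 m[φ3→X7] = [9, 8, 7, 3]
r5 m[φ4→X0] = [6, 8, 5, 6]
r5 m[φ5→X15] = [8, 4, 4, 4]
r5 m[X6→φ0] = [1, 1, 1, 1]
r5 m[X7→φ1] = [36, 64, 14, 15]
r5 m[X7→φ2] = [2916, 2880, 4536, 972]
r5 m[X7→φ3] = [1296, 2880, 1296, 1620]
r5 m[X15→φ0] = [2560, 540, 1296, 1536]
r5 m[X15→φ1] = [576, 224, 288, 288]
r5 m[X15→φ5] = [23040, 7560, 23328, 27648]
r5 m[X0→φ0] = [6, 8, 5, 6]
r5 m[X0→φ4] = [504, 648, 648, 360]
r6 m[φ0→X6] = [115200, 184320, 143360, 143360]
r6 m[φ0→X15] = [72, 56, 72, 72]
r6 m[φ0→X0] = [17920, 23040, 23040, 12800]
r6 m[φ1→X7] = [2592, 2880, 5184, 2304]
r6 m[φ1→X15] = [320, 135, 324, 384]
r6 m[φ2→X7] = [4, 8, 2, 5]
r6 m[φ3→X7] = [9, 8, 7, 3]
r6 m[φ4→X0] = [6, 8, 5, 6]
r6 m[φ5→X15] = [8, 4, 4, 4]
r6 m[X6→φ0] = [1, 1, 1, 1]
r6 m[X7→φ1] = [36, 64, 14, 15]
r6 m[X7→φ2] = [23328, 23040, 36288, 6912]
r6 m[X7→φ3] = [10368, 23040, 10368, 11520]
r6 m[X15→φ0] = [2560, 540, 1296, 1536]
r6 m[X15→φ1] = [576, 224, 288, 288]
r6 m[X15→φ5] = [23040, 7560, 23328, 27648]
r6 m[X0→φ0] = [6, 8, 5, 6]
r6 m[X0→φ4] = [17920, 23040, 23040, 12800]
r7 m[φ0→X6] = [115200, 184320, 143360, 143360]
r7 m[φ0→X15] = [72, 56, 72, 72]
r7 m[φ0→X0] = [17920, 23040, 23040, 12800]
r7 m[φ1→X7] = [2592, 2880, 5184, 2304]
r7 m[φ1→X15] = [320, 135, 324, 384]
r7 m[φ2→X7] = [4, 8, 2, 5]
r7 m[φ3→X7] = [9, 8, 7, 3]
r7 m[φ4→X0] = [6, 8, 5, 6]
r7 m[φ5→X15] = [8, 4, 4, 4]
r7 m[X6→φ0] = [1, 1, 1, 1]
r7 m[X7→φ1] = [36, 64, 14, 15]
r7 m[X7→φ2] = [23328, 23040, 36288, 6912]
r7 m[X7→φ3] = [10368, 23040, 10368, 11520]
r7 m[X15→φ0] = [2560, 540, 1296, 1536]
r7 m[X15→φ1] = [576, 224, 288, 288]
r7 m[X15→φ5] = [23040, 7560, 23328, 27648]
r7 m[X0→φ0] = [6, 8, 5, 6]
r7 m[X0→φ4] = [17920, 23040, 23040, 12800]
fixed point reached at round 7
b[X6] = ⊗ incoming = [115200, 184320, 143360, 143360]

b[X6] = [115200, 184320, 143360, 143360]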